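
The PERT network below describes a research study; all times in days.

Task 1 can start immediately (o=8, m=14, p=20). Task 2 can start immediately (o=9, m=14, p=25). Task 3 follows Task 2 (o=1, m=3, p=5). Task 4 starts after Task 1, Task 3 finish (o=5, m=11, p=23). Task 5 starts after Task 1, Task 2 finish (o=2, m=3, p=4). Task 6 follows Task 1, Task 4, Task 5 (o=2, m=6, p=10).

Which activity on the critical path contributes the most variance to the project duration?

Task 4

te_Task 1 = (8 + 4·14 + 20)/6 = 84/6 = 14; σ²_Task 1 = ((20−8)/6)² = 4.000
te_Task 2 = (9 + 4·14 + 25)/6 = 90/6 = 15; σ²_Task 2 = ((25−9)/6)² = 7.111
te_Task 3 = (1 + 4·3 + 5)/6 = 18/6 = 3; σ²_Task 3 = ((5−1)/6)² = 0.444
te_Task 4 = (5 + 4·11 + 23)/6 = 72/6 = 12; σ²_Task 4 = ((23−5)/6)² = 9.000
te_Task 5 = (2 + 4·3 + 4)/6 = 18/6 = 3; σ²_Task 5 = ((4−2)/6)² = 0.111
te_Task 6 = (2 + 4·6 + 10)/6 = 36/6 = 6; σ²_Task 6 = ((10−2)/6)² = 1.778

Forward pass:
ES_Task 1 = 0; EF_Task 1 = 14
ES_Task 2 = 0; EF_Task 2 = 15
ES_Task 3 = 15; EF_Task 3 = 15+3 = 18
ES_Task 4 = max(EF_Task 1=14, EF_Task 3=18) = 18; EF_Task 4 = 18+12 = 30
ES_Task 5 = max(EF_Task 1=14, EF_Task 2=15) = 15; EF_Task 5 = 15+3 = 18
ES_Task 6 = max(EF_Task 1=14, EF_Task 4=30, EF_Task 5=18) = 30; EF_Task 6 = 30+6 = 36
Expected project duration μ = 36 days. Critical path: Task 2 → Task 3 → Task 4 → Task 6.

Variances on critical path: σ²_Task 2=7.111, σ²_Task 3=0.444, σ²_Task 4=9.000, σ²_Task 6=1.778.
Largest is σ²_Task 4 = 9.000.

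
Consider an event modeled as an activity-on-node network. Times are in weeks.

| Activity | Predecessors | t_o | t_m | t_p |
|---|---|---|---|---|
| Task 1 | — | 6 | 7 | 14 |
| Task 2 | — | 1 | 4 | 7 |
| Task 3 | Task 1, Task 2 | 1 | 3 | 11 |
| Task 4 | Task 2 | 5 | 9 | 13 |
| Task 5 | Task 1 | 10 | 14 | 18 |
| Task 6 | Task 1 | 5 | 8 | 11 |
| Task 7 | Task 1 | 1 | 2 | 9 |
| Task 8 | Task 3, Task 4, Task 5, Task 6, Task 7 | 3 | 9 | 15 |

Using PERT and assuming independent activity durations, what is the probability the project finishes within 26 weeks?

te_Task 1 = (6 + 4·7 + 14)/6 = 48/6 = 8; σ²_Task 1 = ((14−6)/6)² = 1.778
te_Task 2 = (1 + 4·4 + 7)/6 = 24/6 = 4; σ²_Task 2 = ((7−1)/6)² = 1.000
te_Task 3 = (1 + 4·3 + 11)/6 = 24/6 = 4; σ²_Task 3 = ((11−1)/6)² = 2.778
te_Task 4 = (5 + 4·9 + 13)/6 = 54/6 = 9; σ²_Task 4 = ((13−5)/6)² = 1.778
te_Task 5 = (10 + 4·14 + 18)/6 = 84/6 = 14; σ²_Task 5 = ((18−10)/6)² = 1.778
te_Task 6 = (5 + 4·8 + 11)/6 = 48/6 = 8; σ²_Task 6 = ((11−5)/6)² = 1.000
te_Task 7 = (1 + 4·2 + 9)/6 = 18/6 = 3; σ²_Task 7 = ((9−1)/6)² = 1.778
te_Task 8 = (3 + 4·9 + 15)/6 = 54/6 = 9; σ²_Task 8 = ((15−3)/6)² = 4.000

Forward pass:
ES_Task 1 = 0; EF_Task 1 = 8
ES_Task 2 = 0; EF_Task 2 = 4
ES_Task 3 = max(EF_Task 1=8, EF_Task 2=4) = 8; EF_Task 3 = 8+4 = 12
ES_Task 4 = 4; EF_Task 4 = 4+9 = 13
ES_Task 5 = 8; EF_Task 5 = 8+14 = 22
ES_Task 6 = 8; EF_Task 6 = 8+8 = 16
ES_Task 7 = 8; EF_Task 7 = 8+3 = 11
ES_Task 8 = max(EF_Task 3=12, EF_Task 4=13, EF_Task 5=22, EF_Task 6=16, EF_Task 7=11) = 22; EF_Task 8 = 22+9 = 31
Expected project duration μ = 31 weeks. Critical path: Task 1 → Task 5 → Task 8.

Variance along critical path = 1.778 + 1.778 + 4.000 = 7.556; σ = √7.556 = 2.749 weeks.
Z = (26 − 31) / 2.749 = -1.819
P(T ≤ 26) = Φ(-1.819) ≈ 0.034

0.034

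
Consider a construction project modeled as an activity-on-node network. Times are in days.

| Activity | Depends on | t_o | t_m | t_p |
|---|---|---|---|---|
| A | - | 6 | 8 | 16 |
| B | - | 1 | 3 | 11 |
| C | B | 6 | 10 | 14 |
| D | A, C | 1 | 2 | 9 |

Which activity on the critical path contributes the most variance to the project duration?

B

te_A = (6 + 4·8 + 16)/6 = 54/6 = 9; σ²_A = ((16−6)/6)² = 2.778
te_B = (1 + 4·3 + 11)/6 = 24/6 = 4; σ²_B = ((11−1)/6)² = 2.778
te_C = (6 + 4·10 + 14)/6 = 60/6 = 10; σ²_C = ((14−6)/6)² = 1.778
te_D = (1 + 4·2 + 9)/6 = 18/6 = 3; σ²_D = ((9−1)/6)² = 1.778

Forward pass:
ES_A = 0; EF_A = 9
ES_B = 0; EF_B = 4
ES_C = 4; EF_C = 4+10 = 14
ES_D = max(EF_A=9, EF_C=14) = 14; EF_D = 14+3 = 17
Expected project duration μ = 17 days. Critical path: B → C → D.

Variances on critical path: σ²_B=2.778, σ²_C=1.778, σ²_D=1.778.
Largest is σ²_B = 2.778.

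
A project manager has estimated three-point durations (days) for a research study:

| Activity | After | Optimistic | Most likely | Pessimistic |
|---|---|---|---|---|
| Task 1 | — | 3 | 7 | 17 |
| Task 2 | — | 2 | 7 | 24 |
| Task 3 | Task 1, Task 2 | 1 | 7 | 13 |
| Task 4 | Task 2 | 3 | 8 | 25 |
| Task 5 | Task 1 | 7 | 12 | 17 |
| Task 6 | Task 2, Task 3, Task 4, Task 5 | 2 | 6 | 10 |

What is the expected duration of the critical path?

26 days

te_Task 1 = (3 + 4·7 + 17)/6 = 48/6 = 8
te_Task 2 = (2 + 4·7 + 24)/6 = 54/6 = 9
te_Task 3 = (1 + 4·7 + 13)/6 = 42/6 = 7
te_Task 4 = (3 + 4·8 + 25)/6 = 60/6 = 10
te_Task 5 = (7 + 4·12 + 17)/6 = 72/6 = 12
te_Task 6 = (2 + 4·6 + 10)/6 = 36/6 = 6

Forward pass:
ES_Task 1 = 0; EF_Task 1 = 8
ES_Task 2 = 0; EF_Task 2 = 9
ES_Task 3 = max(EF_Task 1=8, EF_Task 2=9) = 9; EF_Task 3 = 9+7 = 16
ES_Task 4 = 9; EF_Task 4 = 9+10 = 19
ES_Task 5 = 8; EF_Task 5 = 8+12 = 20
ES_Task 6 = max(EF_Task 2=9, EF_Task 3=16, EF_Task 4=19, EF_Task 5=20) = 20; EF_Task 6 = 20+6 = 26
Expected project duration μ = 26 days. Critical path: Task 1 → Task 5 → Task 6.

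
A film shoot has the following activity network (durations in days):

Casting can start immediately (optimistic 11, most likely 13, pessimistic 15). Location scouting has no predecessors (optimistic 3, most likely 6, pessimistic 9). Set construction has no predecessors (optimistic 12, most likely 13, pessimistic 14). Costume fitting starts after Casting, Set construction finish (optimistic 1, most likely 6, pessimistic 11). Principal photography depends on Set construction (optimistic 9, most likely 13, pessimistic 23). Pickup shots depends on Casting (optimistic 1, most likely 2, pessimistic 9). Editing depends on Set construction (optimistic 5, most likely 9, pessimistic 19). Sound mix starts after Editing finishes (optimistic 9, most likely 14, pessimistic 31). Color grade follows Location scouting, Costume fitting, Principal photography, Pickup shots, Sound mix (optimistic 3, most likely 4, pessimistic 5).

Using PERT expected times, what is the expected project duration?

43 days

te_Casting = (11 + 4·13 + 15)/6 = 78/6 = 13
te_Location scouting = (3 + 4·6 + 9)/6 = 36/6 = 6
te_Set construction = (12 + 4·13 + 14)/6 = 78/6 = 13
te_Costume fitting = (1 + 4·6 + 11)/6 = 36/6 = 6
te_Principal photography = (9 + 4·13 + 23)/6 = 84/6 = 14
te_Pickup shots = (1 + 4·2 + 9)/6 = 18/6 = 3
te_Editing = (5 + 4·9 + 19)/6 = 60/6 = 10
te_Sound mix = (9 + 4·14 + 31)/6 = 96/6 = 16
te_Color grade = (3 + 4·4 + 5)/6 = 24/6 = 4

Forward pass:
ES_Casting = 0; EF_Casting = 13
ES_Location scouting = 0; EF_Location scouting = 6
ES_Set construction = 0; EF_Set construction = 13
ES_Costume fitting = max(EF_Casting=13, EF_Set construction=13) = 13; EF_Costume fitting = 13+6 = 19
ES_Principal photography = 13; EF_Principal photography = 13+14 = 27
ES_Pickup shots = 13; EF_Pickup shots = 13+3 = 16
ES_Editing = 13; EF_Editing = 13+10 = 23
ES_Sound mix = 23; EF_Sound mix = 23+16 = 39
ES_Color grade = max(EF_Location scouting=6, EF_Costume fitting=19, EF_Principal photography=27, EF_Pickup shots=16, EF_Sound mix=39) = 39; EF_Color grade = 39+4 = 43
Expected project duration μ = 43 days. Critical path: Set construction → Editing → Sound mix → Color grade.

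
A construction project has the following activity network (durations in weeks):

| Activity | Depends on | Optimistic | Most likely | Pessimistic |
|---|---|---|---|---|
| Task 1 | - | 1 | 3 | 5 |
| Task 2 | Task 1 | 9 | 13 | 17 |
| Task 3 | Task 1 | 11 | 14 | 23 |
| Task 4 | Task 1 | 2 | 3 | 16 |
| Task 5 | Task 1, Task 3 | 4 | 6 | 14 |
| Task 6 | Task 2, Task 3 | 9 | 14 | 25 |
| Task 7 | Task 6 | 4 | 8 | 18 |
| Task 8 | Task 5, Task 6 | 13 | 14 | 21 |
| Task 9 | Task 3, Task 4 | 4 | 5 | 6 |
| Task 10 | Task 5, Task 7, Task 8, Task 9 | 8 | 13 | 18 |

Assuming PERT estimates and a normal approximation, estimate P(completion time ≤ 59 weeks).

0.309

te_Task 1 = (1 + 4·3 + 5)/6 = 18/6 = 3; σ²_Task 1 = ((5−1)/6)² = 0.444
te_Task 2 = (9 + 4·13 + 17)/6 = 78/6 = 13; σ²_Task 2 = ((17−9)/6)² = 1.778
te_Task 3 = (11 + 4·14 + 23)/6 = 90/6 = 15; σ²_Task 3 = ((23−11)/6)² = 4.000
te_Task 4 = (2 + 4·3 + 16)/6 = 30/6 = 5; σ²_Task 4 = ((16−2)/6)² = 5.444
te_Task 5 = (4 + 4·6 + 14)/6 = 42/6 = 7; σ²_Task 5 = ((14−4)/6)² = 2.778
te_Task 6 = (9 + 4·14 + 25)/6 = 90/6 = 15; σ²_Task 6 = ((25−9)/6)² = 7.111
te_Task 7 = (4 + 4·8 + 18)/6 = 54/6 = 9; σ²_Task 7 = ((18−4)/6)² = 5.444
te_Task 8 = (13 + 4·14 + 21)/6 = 90/6 = 15; σ²_Task 8 = ((21−13)/6)² = 1.778
te_Task 9 = (4 + 4·5 + 6)/6 = 30/6 = 5; σ²_Task 9 = ((6−4)/6)² = 0.111
te_Task 10 = (8 + 4·13 + 18)/6 = 78/6 = 13; σ²_Task 10 = ((18−8)/6)² = 2.778

Forward pass:
ES_Task 1 = 0; EF_Task 1 = 3
ES_Task 2 = 3; EF_Task 2 = 3+13 = 16
ES_Task 3 = 3; EF_Task 3 = 3+15 = 18
ES_Task 4 = 3; EF_Task 4 = 3+5 = 8
ES_Task 5 = max(EF_Task 1=3, EF_Task 3=18) = 18; EF_Task 5 = 18+7 = 25
ES_Task 6 = max(EF_Task 2=16, EF_Task 3=18) = 18; EF_Task 6 = 18+15 = 33
ES_Task 7 = 33; EF_Task 7 = 33+9 = 42
ES_Task 8 = max(EF_Task 5=25, EF_Task 6=33) = 33; EF_Task 8 = 33+15 = 48
ES_Task 9 = max(EF_Task 3=18, EF_Task 4=8) = 18; EF_Task 9 = 18+5 = 23
ES_Task 10 = max(EF_Task 5=25, EF_Task 7=42, EF_Task 8=48, EF_Task 9=23) = 48; EF_Task 10 = 48+13 = 61
Expected project duration μ = 61 weeks. Critical path: Task 1 → Task 3 → Task 6 → Task 8 → Task 10.

Variance along critical path = 0.444 + 4.000 + 7.111 + 1.778 + 2.778 = 16.111; σ = √16.111 = 4.014 weeks.
Z = (59 − 61) / 4.014 = -0.498
P(T ≤ 59) = Φ(-0.498) ≈ 0.309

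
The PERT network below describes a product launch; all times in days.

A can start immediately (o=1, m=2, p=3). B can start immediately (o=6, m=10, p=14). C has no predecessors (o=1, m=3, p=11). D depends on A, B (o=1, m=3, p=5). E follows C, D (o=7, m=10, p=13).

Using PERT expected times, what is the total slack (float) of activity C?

9 days

te_A = (1 + 4·2 + 3)/6 = 12/6 = 2
te_B = (6 + 4·10 + 14)/6 = 60/6 = 10
te_C = (1 + 4·3 + 11)/6 = 24/6 = 4
te_D = (1 + 4·3 + 5)/6 = 18/6 = 3
te_E = (7 + 4·10 + 13)/6 = 60/6 = 10

Forward pass:
ES_A = 0; EF_A = 2
ES_B = 0; EF_B = 10
ES_C = 0; EF_C = 4
ES_D = max(EF_A=2, EF_B=10) = 10; EF_D = 10+3 = 13
ES_E = max(EF_C=4, EF_D=13) = 13; EF_E = 13+10 = 23
Expected project duration μ = 23 days. Critical path: B → D → E.

Backward pass:
LF_E = 23; LS_E = 23−10 = 13
LF_D = LS_E = 13; LS_D = 13−3 = 10
LF_C = LS_E = 13; LS_C = 13−4 = 9
LF_B = LS_D = 10; LS_B = 10−10 = 0
LF_A = LS_D = 10; LS_A = 10−2 = 8
Slack_C = LS_C − ES_C = 9 − 0 = 9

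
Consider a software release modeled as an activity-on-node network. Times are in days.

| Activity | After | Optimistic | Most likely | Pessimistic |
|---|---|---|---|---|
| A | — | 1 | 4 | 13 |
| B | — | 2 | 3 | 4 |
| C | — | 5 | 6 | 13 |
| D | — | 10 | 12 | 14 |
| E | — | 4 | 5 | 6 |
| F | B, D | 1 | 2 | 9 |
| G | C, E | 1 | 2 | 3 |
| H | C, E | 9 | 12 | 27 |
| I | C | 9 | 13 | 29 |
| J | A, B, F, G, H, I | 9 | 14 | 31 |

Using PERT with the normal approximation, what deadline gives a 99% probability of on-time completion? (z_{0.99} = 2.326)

te_A = (1 + 4·4 + 13)/6 = 30/6 = 5; σ²_A = ((13−1)/6)² = 4.000
te_B = (2 + 4·3 + 4)/6 = 18/6 = 3; σ²_B = ((4−2)/6)² = 0.111
te_C = (5 + 4·6 + 13)/6 = 42/6 = 7; σ²_C = ((13−5)/6)² = 1.778
te_D = (10 + 4·12 + 14)/6 = 72/6 = 12; σ²_D = ((14−10)/6)² = 0.444
te_E = (4 + 4·5 + 6)/6 = 30/6 = 5; σ²_E = ((6−4)/6)² = 0.111
te_F = (1 + 4·2 + 9)/6 = 18/6 = 3; σ²_F = ((9−1)/6)² = 1.778
te_G = (1 + 4·2 + 3)/6 = 12/6 = 2; σ²_G = ((3−1)/6)² = 0.111
te_H = (9 + 4·12 + 27)/6 = 84/6 = 14; σ²_H = ((27−9)/6)² = 9.000
te_I = (9 + 4·13 + 29)/6 = 90/6 = 15; σ²_I = ((29−9)/6)² = 11.111
te_J = (9 + 4·14 + 31)/6 = 96/6 = 16; σ²_J = ((31−9)/6)² = 13.444

Forward pass:
ES_A = 0; EF_A = 5
ES_B = 0; EF_B = 3
ES_C = 0; EF_C = 7
ES_D = 0; EF_D = 12
ES_E = 0; EF_E = 5
ES_F = max(EF_B=3, EF_D=12) = 12; EF_F = 12+3 = 15
ES_G = max(EF_C=7, EF_E=5) = 7; EF_G = 7+2 = 9
ES_H = max(EF_C=7, EF_E=5) = 7; EF_H = 7+14 = 21
ES_I = 7; EF_I = 7+15 = 22
ES_J = max(EF_A=5, EF_B=3, EF_F=15, EF_G=9, EF_H=21, EF_I=22) = 22; EF_J = 22+16 = 38
Expected project duration μ = 38 days. Critical path: C → I → J.

Variance along critical path = 1.778 + 11.111 + 13.444 = 26.333; σ = 5.132 days.
D = μ + z·σ = 38 + 2.326·5.132 = 49.9 days

49.9 days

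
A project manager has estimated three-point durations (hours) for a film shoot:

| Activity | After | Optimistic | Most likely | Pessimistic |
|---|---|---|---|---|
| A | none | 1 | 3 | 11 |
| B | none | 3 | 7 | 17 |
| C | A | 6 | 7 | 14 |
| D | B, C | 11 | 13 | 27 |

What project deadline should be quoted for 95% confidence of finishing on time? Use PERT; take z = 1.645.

te_A = (1 + 4·3 + 11)/6 = 24/6 = 4; σ²_A = ((11−1)/6)² = 2.778
te_B = (3 + 4·7 + 17)/6 = 48/6 = 8; σ²_B = ((17−3)/6)² = 5.444
te_C = (6 + 4·7 + 14)/6 = 48/6 = 8; σ²_C = ((14−6)/6)² = 1.778
te_D = (11 + 4·13 + 27)/6 = 90/6 = 15; σ²_D = ((27−11)/6)² = 7.111

Forward pass:
ES_A = 0; EF_A = 4
ES_B = 0; EF_B = 8
ES_C = 4; EF_C = 4+8 = 12
ES_D = max(EF_B=8, EF_C=12) = 12; EF_D = 12+15 = 27
Expected project duration μ = 27 hours. Critical path: A → C → D.

Variance along critical path = 2.778 + 1.778 + 7.111 = 11.667; σ = 3.416 hours.
D = μ + z·σ = 27 + 1.645·3.416 = 32.6 hours

32.6 hours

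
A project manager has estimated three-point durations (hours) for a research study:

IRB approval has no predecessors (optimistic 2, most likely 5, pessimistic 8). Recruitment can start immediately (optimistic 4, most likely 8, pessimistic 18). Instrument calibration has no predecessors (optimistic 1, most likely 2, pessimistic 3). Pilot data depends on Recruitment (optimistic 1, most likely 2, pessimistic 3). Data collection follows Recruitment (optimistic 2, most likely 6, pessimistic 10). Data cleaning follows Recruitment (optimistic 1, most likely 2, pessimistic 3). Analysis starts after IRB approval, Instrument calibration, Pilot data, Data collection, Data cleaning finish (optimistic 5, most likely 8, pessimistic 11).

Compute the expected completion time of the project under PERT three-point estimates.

te_IRB approval = (2 + 4·5 + 8)/6 = 30/6 = 5
te_Recruitment = (4 + 4·8 + 18)/6 = 54/6 = 9
te_Instrument calibration = (1 + 4·2 + 3)/6 = 12/6 = 2
te_Pilot data = (1 + 4·2 + 3)/6 = 12/6 = 2
te_Data collection = (2 + 4·6 + 10)/6 = 36/6 = 6
te_Data cleaning = (1 + 4·2 + 3)/6 = 12/6 = 2
te_Analysis = (5 + 4·8 + 11)/6 = 48/6 = 8

Forward pass:
ES_IRB approval = 0; EF_IRB approval = 5
ES_Recruitment = 0; EF_Recruitment = 9
ES_Instrument calibration = 0; EF_Instrument calibration = 2
ES_Pilot data = 9; EF_Pilot data = 9+2 = 11
ES_Data collection = 9; EF_Data collection = 9+6 = 15
ES_Data cleaning = 9; EF_Data cleaning = 9+2 = 11
ES_Analysis = max(EF_IRB approval=5, EF_Instrument calibration=2, EF_Pilot data=11, EF_Data collection=15, EF_Data cleaning=11) = 15; EF_Analysis = 15+8 = 23
Expected project duration μ = 23 hours. Critical path: Recruitment → Data collection → Analysis.

23 hours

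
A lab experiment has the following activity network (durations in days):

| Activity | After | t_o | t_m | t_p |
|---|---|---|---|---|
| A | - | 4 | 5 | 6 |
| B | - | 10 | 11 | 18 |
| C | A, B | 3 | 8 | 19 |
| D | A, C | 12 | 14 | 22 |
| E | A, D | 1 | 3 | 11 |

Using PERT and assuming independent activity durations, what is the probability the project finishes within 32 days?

0.018

te_A = (4 + 4·5 + 6)/6 = 30/6 = 5; σ²_A = ((6−4)/6)² = 0.111
te_B = (10 + 4·11 + 18)/6 = 72/6 = 12; σ²_B = ((18−10)/6)² = 1.778
te_C = (3 + 4·8 + 19)/6 = 54/6 = 9; σ²_C = ((19−3)/6)² = 7.111
te_D = (12 + 4·14 + 22)/6 = 90/6 = 15; σ²_D = ((22−12)/6)² = 2.778
te_E = (1 + 4·3 + 11)/6 = 24/6 = 4; σ²_E = ((11−1)/6)² = 2.778

Forward pass:
ES_A = 0; EF_A = 5
ES_B = 0; EF_B = 12
ES_C = max(EF_A=5, EF_B=12) = 12; EF_C = 12+9 = 21
ES_D = max(EF_A=5, EF_C=21) = 21; EF_D = 21+15 = 36
ES_E = max(EF_A=5, EF_D=36) = 36; EF_E = 36+4 = 40
Expected project duration μ = 40 days. Critical path: B → C → D → E.

Variance along critical path = 1.778 + 7.111 + 2.778 + 2.778 = 14.444; σ = √14.444 = 3.801 days.
Z = (32 − 40) / 3.801 = -2.105
P(T ≤ 32) = Φ(-2.105) ≈ 0.018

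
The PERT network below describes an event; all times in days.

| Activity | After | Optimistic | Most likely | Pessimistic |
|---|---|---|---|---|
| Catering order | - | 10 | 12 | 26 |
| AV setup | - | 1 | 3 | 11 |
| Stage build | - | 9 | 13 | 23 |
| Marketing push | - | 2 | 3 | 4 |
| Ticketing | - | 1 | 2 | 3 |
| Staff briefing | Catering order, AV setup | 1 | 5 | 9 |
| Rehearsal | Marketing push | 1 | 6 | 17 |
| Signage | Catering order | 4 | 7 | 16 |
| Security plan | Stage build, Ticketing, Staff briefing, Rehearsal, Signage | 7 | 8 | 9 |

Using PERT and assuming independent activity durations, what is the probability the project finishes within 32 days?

te_Catering order = (10 + 4·12 + 26)/6 = 84/6 = 14; σ²_Catering order = ((26−10)/6)² = 7.111
te_AV setup = (1 + 4·3 + 11)/6 = 24/6 = 4; σ²_AV setup = ((11−1)/6)² = 2.778
te_Stage build = (9 + 4·13 + 23)/6 = 84/6 = 14; σ²_Stage build = ((23−9)/6)² = 5.444
te_Marketing push = (2 + 4·3 + 4)/6 = 18/6 = 3; σ²_Marketing push = ((4−2)/6)² = 0.111
te_Ticketing = (1 + 4·2 + 3)/6 = 12/6 = 2; σ²_Ticketing = ((3−1)/6)² = 0.111
te_Staff briefing = (1 + 4·5 + 9)/6 = 30/6 = 5; σ²_Staff briefing = ((9−1)/6)² = 1.778
te_Rehearsal = (1 + 4·6 + 17)/6 = 42/6 = 7; σ²_Rehearsal = ((17−1)/6)² = 7.111
te_Signage = (4 + 4·7 + 16)/6 = 48/6 = 8; σ²_Signage = ((16−4)/6)² = 4.000
te_Security plan = (7 + 4·8 + 9)/6 = 48/6 = 8; σ²_Security plan = ((9−7)/6)² = 0.111

Forward pass:
ES_Catering order = 0; EF_Catering order = 14
ES_AV setup = 0; EF_AV setup = 4
ES_Stage build = 0; EF_Stage build = 14
ES_Marketing push = 0; EF_Marketing push = 3
ES_Ticketing = 0; EF_Ticketing = 2
ES_Staff briefing = max(EF_Catering order=14, EF_AV setup=4) = 14; EF_Staff briefing = 14+5 = 19
ES_Rehearsal = 3; EF_Rehearsal = 3+7 = 10
ES_Signage = 14; EF_Signage = 14+8 = 22
ES_Security plan = max(EF_Stage build=14, EF_Ticketing=2, EF_Staff briefing=19, EF_Rehearsal=10, EF_Signage=22) = 22; EF_Security plan = 22+8 = 30
Expected project duration μ = 30 days. Critical path: Catering order → Signage → Security plan.

Variance along critical path = 7.111 + 4.000 + 0.111 = 11.222; σ = √11.222 = 3.350 days.
Z = (32 − 30) / 3.350 = 0.597
P(T ≤ 32) = Φ(0.597) ≈ 0.725

0.725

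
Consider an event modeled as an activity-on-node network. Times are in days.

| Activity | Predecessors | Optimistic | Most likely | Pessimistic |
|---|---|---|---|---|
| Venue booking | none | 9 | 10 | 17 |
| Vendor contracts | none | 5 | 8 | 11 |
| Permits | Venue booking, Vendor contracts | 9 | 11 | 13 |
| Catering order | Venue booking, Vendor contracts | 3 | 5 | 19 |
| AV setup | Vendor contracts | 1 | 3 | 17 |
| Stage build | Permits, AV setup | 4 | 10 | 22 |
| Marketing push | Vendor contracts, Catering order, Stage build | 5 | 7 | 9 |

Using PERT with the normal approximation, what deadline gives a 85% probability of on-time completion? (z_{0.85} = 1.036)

te_Venue booking = (9 + 4·10 + 17)/6 = 66/6 = 11; σ²_Venue booking = ((17−9)/6)² = 1.778
te_Vendor contracts = (5 + 4·8 + 11)/6 = 48/6 = 8; σ²_Vendor contracts = ((11−5)/6)² = 1.000
te_Permits = (9 + 4·11 + 13)/6 = 66/6 = 11; σ²_Permits = ((13−9)/6)² = 0.444
te_Catering order = (3 + 4·5 + 19)/6 = 42/6 = 7; σ²_Catering order = ((19−3)/6)² = 7.111
te_AV setup = (1 + 4·3 + 17)/6 = 30/6 = 5; σ²_AV setup = ((17−1)/6)² = 7.111
te_Stage build = (4 + 4·10 + 22)/6 = 66/6 = 11; σ²_Stage build = ((22−4)/6)² = 9.000
te_Marketing push = (5 + 4·7 + 9)/6 = 42/6 = 7; σ²_Marketing push = ((9−5)/6)² = 0.444

Forward pass:
ES_Venue booking = 0; EF_Venue booking = 11
ES_Vendor contracts = 0; EF_Vendor contracts = 8
ES_Permits = max(EF_Venue booking=11, EF_Vendor contracts=8) = 11; EF_Permits = 11+11 = 22
ES_Catering order = max(EF_Venue booking=11, EF_Vendor contracts=8) = 11; EF_Catering order = 11+7 = 18
ES_AV setup = 8; EF_AV setup = 8+5 = 13
ES_Stage build = max(EF_Permits=22, EF_AV setup=13) = 22; EF_Stage build = 22+11 = 33
ES_Marketing push = max(EF_Vendor contracts=8, EF_Catering order=18, EF_Stage build=33) = 33; EF_Marketing push = 33+7 = 40
Expected project duration μ = 40 days. Critical path: Venue booking → Permits → Stage build → Marketing push.

Variance along critical path = 1.778 + 0.444 + 9.000 + 0.444 = 11.667; σ = 3.416 days.
D = μ + z·σ = 40 + 1.036·3.416 = 43.5 days

43.5 days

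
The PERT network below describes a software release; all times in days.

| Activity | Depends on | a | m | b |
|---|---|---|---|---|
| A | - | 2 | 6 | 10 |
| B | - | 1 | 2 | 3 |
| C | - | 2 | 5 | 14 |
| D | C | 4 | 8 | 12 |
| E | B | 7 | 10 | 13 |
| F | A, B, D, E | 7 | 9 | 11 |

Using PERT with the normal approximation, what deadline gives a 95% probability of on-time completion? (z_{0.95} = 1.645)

te_A = (2 + 4·6 + 10)/6 = 36/6 = 6; σ²_A = ((10−2)/6)² = 1.778
te_B = (1 + 4·2 + 3)/6 = 12/6 = 2; σ²_B = ((3−1)/6)² = 0.111
te_C = (2 + 4·5 + 14)/6 = 36/6 = 6; σ²_C = ((14−2)/6)² = 4.000
te_D = (4 + 4·8 + 12)/6 = 48/6 = 8; σ²_D = ((12−4)/6)² = 1.778
te_E = (7 + 4·10 + 13)/6 = 60/6 = 10; σ²_E = ((13−7)/6)² = 1.000
te_F = (7 + 4·9 + 11)/6 = 54/6 = 9; σ²_F = ((11−7)/6)² = 0.444

Forward pass:
ES_A = 0; EF_A = 6
ES_B = 0; EF_B = 2
ES_C = 0; EF_C = 6
ES_D = 6; EF_D = 6+8 = 14
ES_E = 2; EF_E = 2+10 = 12
ES_F = max(EF_A=6, EF_B=2, EF_D=14, EF_E=12) = 14; EF_F = 14+9 = 23
Expected project duration μ = 23 days. Critical path: C → D → F.

Variance along critical path = 4.000 + 1.778 + 0.444 = 6.222; σ = 2.494 days.
D = μ + z·σ = 23 + 1.645·2.494 = 27.1 days

27.1 days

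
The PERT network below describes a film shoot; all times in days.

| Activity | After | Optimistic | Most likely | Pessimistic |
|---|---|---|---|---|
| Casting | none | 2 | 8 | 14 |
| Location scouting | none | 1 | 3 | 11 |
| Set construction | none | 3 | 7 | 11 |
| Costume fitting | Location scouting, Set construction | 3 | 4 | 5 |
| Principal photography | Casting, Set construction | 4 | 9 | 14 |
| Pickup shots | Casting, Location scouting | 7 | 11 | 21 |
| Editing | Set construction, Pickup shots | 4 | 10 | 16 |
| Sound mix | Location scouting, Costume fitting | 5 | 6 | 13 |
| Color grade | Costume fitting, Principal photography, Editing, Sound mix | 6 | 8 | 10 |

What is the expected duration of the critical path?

te_Casting = (2 + 4·8 + 14)/6 = 48/6 = 8
te_Location scouting = (1 + 4·3 + 11)/6 = 24/6 = 4
te_Set construction = (3 + 4·7 + 11)/6 = 42/6 = 7
te_Costume fitting = (3 + 4·4 + 5)/6 = 24/6 = 4
te_Principal photography = (4 + 4·9 + 14)/6 = 54/6 = 9
te_Pickup shots = (7 + 4·11 + 21)/6 = 72/6 = 12
te_Editing = (4 + 4·10 + 16)/6 = 60/6 = 10
te_Sound mix = (5 + 4·6 + 13)/6 = 42/6 = 7
te_Color grade = (6 + 4·8 + 10)/6 = 48/6 = 8

Forward pass:
ES_Casting = 0; EF_Casting = 8
ES_Location scouting = 0; EF_Location scouting = 4
ES_Set construction = 0; EF_Set construction = 7
ES_Costume fitting = max(EF_Location scouting=4, EF_Set construction=7) = 7; EF_Costume fitting = 7+4 = 11
ES_Principal photography = max(EF_Casting=8, EF_Set construction=7) = 8; EF_Principal photography = 8+9 = 17
ES_Pickup shots = max(EF_Casting=8, EF_Location scouting=4) = 8; EF_Pickup shots = 8+12 = 20
ES_Editing = max(EF_Set construction=7, EF_Pickup shots=20) = 20; EF_Editing = 20+10 = 30
ES_Sound mix = max(EF_Location scouting=4, EF_Costume fitting=11) = 11; EF_Sound mix = 11+7 = 18
ES_Color grade = max(EF_Costume fitting=11, EF_Principal photography=17, EF_Editing=30, EF_Sound mix=18) = 30; EF_Color grade = 30+8 = 38
Expected project duration μ = 38 days. Critical path: Casting → Pickup shots → Editing → Color grade.

38 days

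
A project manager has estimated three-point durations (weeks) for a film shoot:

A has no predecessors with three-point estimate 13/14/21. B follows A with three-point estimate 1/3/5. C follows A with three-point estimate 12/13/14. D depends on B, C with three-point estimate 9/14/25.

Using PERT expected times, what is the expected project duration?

te_A = (13 + 4·14 + 21)/6 = 90/6 = 15
te_B = (1 + 4·3 + 5)/6 = 18/6 = 3
te_C = (12 + 4·13 + 14)/6 = 78/6 = 13
te_D = (9 + 4·14 + 25)/6 = 90/6 = 15

Forward pass:
ES_A = 0; EF_A = 15
ES_B = 15; EF_B = 15+3 = 18
ES_C = 15; EF_C = 15+13 = 28
ES_D = max(EF_B=18, EF_C=28) = 28; EF_D = 28+15 = 43
Expected project duration μ = 43 weeks. Critical path: A → C → D.

43 weeks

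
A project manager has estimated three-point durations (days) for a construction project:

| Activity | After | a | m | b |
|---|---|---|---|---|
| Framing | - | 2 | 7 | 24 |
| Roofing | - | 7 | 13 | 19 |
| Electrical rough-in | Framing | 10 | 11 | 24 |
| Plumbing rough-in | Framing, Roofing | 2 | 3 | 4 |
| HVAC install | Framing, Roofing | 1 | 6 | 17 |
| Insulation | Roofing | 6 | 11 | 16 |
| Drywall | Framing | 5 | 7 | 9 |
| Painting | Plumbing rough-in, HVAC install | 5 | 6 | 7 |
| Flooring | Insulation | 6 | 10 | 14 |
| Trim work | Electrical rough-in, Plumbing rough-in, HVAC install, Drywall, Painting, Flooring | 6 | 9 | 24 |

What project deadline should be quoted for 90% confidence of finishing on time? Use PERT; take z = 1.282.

50.4 days

te_Framing = (2 + 4·7 + 24)/6 = 54/6 = 9; σ²_Framing = ((24−2)/6)² = 13.444
te_Roofing = (7 + 4·13 + 19)/6 = 78/6 = 13; σ²_Roofing = ((19−7)/6)² = 4.000
te_Electrical rough-in = (10 + 4·11 + 24)/6 = 78/6 = 13; σ²_Electrical rough-in = ((24−10)/6)² = 5.444
te_Plumbing rough-in = (2 + 4·3 + 4)/6 = 18/6 = 3; σ²_Plumbing rough-in = ((4−2)/6)² = 0.111
te_HVAC install = (1 + 4·6 + 17)/6 = 42/6 = 7; σ²_HVAC install = ((17−1)/6)² = 7.111
te_Insulation = (6 + 4·11 + 16)/6 = 66/6 = 11; σ²_Insulation = ((16−6)/6)² = 2.778
te_Drywall = (5 + 4·7 + 9)/6 = 42/6 = 7; σ²_Drywall = ((9−5)/6)² = 0.444
te_Painting = (5 + 4·6 + 7)/6 = 36/6 = 6; σ²_Painting = ((7−5)/6)² = 0.111
te_Flooring = (6 + 4·10 + 14)/6 = 60/6 = 10; σ²_Flooring = ((14−6)/6)² = 1.778
te_Trim work = (6 + 4·9 + 24)/6 = 66/6 = 11; σ²_Trim work = ((24−6)/6)² = 9.000

Forward pass:
ES_Framing = 0; EF_Framing = 9
ES_Roofing = 0; EF_Roofing = 13
ES_Electrical rough-in = 9; EF_Electrical rough-in = 9+13 = 22
ES_Plumbing rough-in = max(EF_Framing=9, EF_Roofing=13) = 13; EF_Plumbing rough-in = 13+3 = 16
ES_HVAC install = max(EF_Framing=9, EF_Roofing=13) = 13; EF_HVAC install = 13+7 = 20
ES_Insulation = 13; EF_Insulation = 13+11 = 24
ES_Drywall = 9; EF_Drywall = 9+7 = 16
ES_Painting = max(EF_Plumbing rough-in=16, EF_HVAC install=20) = 20; EF_Painting = 20+6 = 26
ES_Flooring = 24; EF_Flooring = 24+10 = 34
ES_Trim work = max(EF_Electrical rough-in=22, EF_Plumbing rough-in=16, EF_HVAC install=20, EF_Drywall=16, EF_Painting=26, EF_Flooring=34) = 34; EF_Trim work = 34+11 = 45
Expected project duration μ = 45 days. Critical path: Roofing → Insulation → Flooring → Trim work.

Variance along critical path = 4.000 + 2.778 + 1.778 + 9.000 = 17.556; σ = 4.190 days.
D = μ + z·σ = 45 + 1.282·4.190 = 50.4 days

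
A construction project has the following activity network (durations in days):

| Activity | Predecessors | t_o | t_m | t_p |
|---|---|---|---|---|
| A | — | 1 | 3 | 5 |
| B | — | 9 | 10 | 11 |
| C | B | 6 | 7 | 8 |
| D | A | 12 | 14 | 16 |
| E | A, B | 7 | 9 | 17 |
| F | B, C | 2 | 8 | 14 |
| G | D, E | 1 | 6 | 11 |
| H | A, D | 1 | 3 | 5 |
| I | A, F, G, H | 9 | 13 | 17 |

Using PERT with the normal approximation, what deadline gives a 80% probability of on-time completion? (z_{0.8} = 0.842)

te_A = (1 + 4·3 + 5)/6 = 18/6 = 3; σ²_A = ((5−1)/6)² = 0.444
te_B = (9 + 4·10 + 11)/6 = 60/6 = 10; σ²_B = ((11−9)/6)² = 0.111
te_C = (6 + 4·7 + 8)/6 = 42/6 = 7; σ²_C = ((8−6)/6)² = 0.111
te_D = (12 + 4·14 + 16)/6 = 84/6 = 14; σ²_D = ((16−12)/6)² = 0.444
te_E = (7 + 4·9 + 17)/6 = 60/6 = 10; σ²_E = ((17−7)/6)² = 2.778
te_F = (2 + 4·8 + 14)/6 = 48/6 = 8; σ²_F = ((14−2)/6)² = 4.000
te_G = (1 + 4·6 + 11)/6 = 36/6 = 6; σ²_G = ((11−1)/6)² = 2.778
te_H = (1 + 4·3 + 5)/6 = 18/6 = 3; σ²_H = ((5−1)/6)² = 0.444
te_I = (9 + 4·13 + 17)/6 = 78/6 = 13; σ²_I = ((17−9)/6)² = 1.778

Forward pass:
ES_A = 0; EF_A = 3
ES_B = 0; EF_B = 10
ES_C = 10; EF_C = 10+7 = 17
ES_D = 3; EF_D = 3+14 = 17
ES_E = max(EF_A=3, EF_B=10) = 10; EF_E = 10+10 = 20
ES_F = max(EF_B=10, EF_C=17) = 17; EF_F = 17+8 = 25
ES_G = max(EF_D=17, EF_E=20) = 20; EF_G = 20+6 = 26
ES_H = max(EF_A=3, EF_D=17) = 17; EF_H = 17+3 = 20
ES_I = max(EF_A=3, EF_F=25, EF_G=26, EF_H=20) = 26; EF_I = 26+13 = 39
Expected project duration μ = 39 days. Critical path: B → E → G → I.

Variance along critical path = 0.111 + 2.778 + 2.778 + 1.778 = 7.444; σ = 2.728 days.
D = μ + z·σ = 39 + 0.842·2.728 = 41.3 days

41.3 days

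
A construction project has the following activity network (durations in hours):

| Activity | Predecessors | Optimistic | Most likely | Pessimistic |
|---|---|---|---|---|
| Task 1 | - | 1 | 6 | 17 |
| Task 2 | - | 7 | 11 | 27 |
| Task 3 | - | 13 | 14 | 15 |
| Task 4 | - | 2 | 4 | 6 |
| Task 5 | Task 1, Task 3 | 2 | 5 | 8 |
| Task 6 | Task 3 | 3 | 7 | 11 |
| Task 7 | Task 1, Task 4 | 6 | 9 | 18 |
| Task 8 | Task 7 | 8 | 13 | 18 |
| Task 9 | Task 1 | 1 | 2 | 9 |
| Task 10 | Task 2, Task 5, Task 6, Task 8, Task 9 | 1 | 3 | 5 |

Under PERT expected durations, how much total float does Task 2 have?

te_Task 1 = (1 + 4·6 + 17)/6 = 42/6 = 7
te_Task 2 = (7 + 4·11 + 27)/6 = 78/6 = 13
te_Task 3 = (13 + 4·14 + 15)/6 = 84/6 = 14
te_Task 4 = (2 + 4·4 + 6)/6 = 24/6 = 4
te_Task 5 = (2 + 4·5 + 8)/6 = 30/6 = 5
te_Task 6 = (3 + 4·7 + 11)/6 = 42/6 = 7
te_Task 7 = (6 + 4·9 + 18)/6 = 60/6 = 10
te_Task 8 = (8 + 4·13 + 18)/6 = 78/6 = 13
te_Task 9 = (1 + 4·2 + 9)/6 = 18/6 = 3
te_Task 10 = (1 + 4·3 + 5)/6 = 18/6 = 3

Forward pass:
ES_Task 1 = 0; EF_Task 1 = 7
ES_Task 2 = 0; EF_Task 2 = 13
ES_Task 3 = 0; EF_Task 3 = 14
ES_Task 4 = 0; EF_Task 4 = 4
ES_Task 5 = max(EF_Task 1=7, EF_Task 3=14) = 14; EF_Task 5 = 14+5 = 19
ES_Task 6 = 14; EF_Task 6 = 14+7 = 21
ES_Task 7 = max(EF_Task 1=7, EF_Task 4=4) = 7; EF_Task 7 = 7+10 = 17
ES_Task 8 = 17; EF_Task 8 = 17+13 = 30
ES_Task 9 = 7; EF_Task 9 = 7+3 = 10
ES_Task 10 = max(EF_Task 2=13, EF_Task 5=19, EF_Task 6=21, EF_Task 8=30, EF_Task 9=10) = 30; EF_Task 10 = 30+3 = 33
Expected project duration μ = 33 hours. Critical path: Task 1 → Task 7 → Task 8 → Task 10.

Backward pass:
LF_Task 10 = 33; LS_Task 10 = 33−3 = 30
LF_Task 9 = LS_Task 10 = 30; LS_Task 9 = 30−3 = 27
LF_Task 8 = LS_Task 10 = 30; LS_Task 8 = 30−13 = 17
LF_Task 7 = LS_Task 8 = 17; LS_Task 7 = 17−10 = 7
LF_Task 6 = LS_Task 10 = 30; LS_Task 6 = 30−7 = 23
LF_Task 5 = LS_Task 10 = 30; LS_Task 5 = 30−5 = 25
LF_Task 4 = LS_Task 7 = 7; LS_Task 4 = 7−4 = 3
LF_Task 3 = min(LS_Task 5=25, LS_Task 6=23) = 23; LS_Task 3 = 23−14 = 9
LF_Task 2 = LS_Task 10 = 30; LS_Task 2 = 30−13 = 17
LF_Task 1 = min(LS_Task 5=25, LS_Task 7=7, LS_Task 9=27) = 7; LS_Task 1 = 7−7 = 0
Slack_Task 2 = LS_Task 2 − ES_Task 2 = 17 − 0 = 17

17 hours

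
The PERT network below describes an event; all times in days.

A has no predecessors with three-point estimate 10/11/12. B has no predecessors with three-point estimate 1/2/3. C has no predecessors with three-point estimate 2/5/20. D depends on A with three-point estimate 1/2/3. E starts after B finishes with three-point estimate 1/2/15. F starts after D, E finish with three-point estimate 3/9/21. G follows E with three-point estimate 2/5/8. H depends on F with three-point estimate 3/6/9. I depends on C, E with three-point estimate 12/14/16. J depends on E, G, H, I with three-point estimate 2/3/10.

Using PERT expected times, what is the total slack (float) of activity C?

8 days

te_A = (10 + 4·11 + 12)/6 = 66/6 = 11
te_B = (1 + 4·2 + 3)/6 = 12/6 = 2
te_C = (2 + 4·5 + 20)/6 = 42/6 = 7
te_D = (1 + 4·2 + 3)/6 = 12/6 = 2
te_E = (1 + 4·2 + 15)/6 = 24/6 = 4
te_F = (3 + 4·9 + 21)/6 = 60/6 = 10
te_G = (2 + 4·5 + 8)/6 = 30/6 = 5
te_H = (3 + 4·6 + 9)/6 = 36/6 = 6
te_I = (12 + 4·14 + 16)/6 = 84/6 = 14
te_J = (2 + 4·3 + 10)/6 = 24/6 = 4

Forward pass:
ES_A = 0; EF_A = 11
ES_B = 0; EF_B = 2
ES_C = 0; EF_C = 7
ES_D = 11; EF_D = 11+2 = 13
ES_E = 2; EF_E = 2+4 = 6
ES_F = max(EF_D=13, EF_E=6) = 13; EF_F = 13+10 = 23
ES_G = 6; EF_G = 6+5 = 11
ES_H = 23; EF_H = 23+6 = 29
ES_I = max(EF_C=7, EF_E=6) = 7; EF_I = 7+14 = 21
ES_J = max(EF_E=6, EF_G=11, EF_H=29, EF_I=21) = 29; EF_J = 29+4 = 33
Expected project duration μ = 33 days. Critical path: A → D → F → H → J.

Backward pass:
LF_J = 33; LS_J = 33−4 = 29
LF_I = LS_J = 29; LS_I = 29−14 = 15
LF_H = LS_J = 29; LS_H = 29−6 = 23
LF_G = LS_J = 29; LS_G = 29−5 = 24
LF_F = LS_H = 23; LS_F = 23−10 = 13
LF_E = min(LS_F=13, LS_G=24, LS_I=15, LS_J=29) = 13; LS_E = 13−4 = 9
LF_D = LS_F = 13; LS_D = 13−2 = 11
LF_C = LS_I = 15; LS_C = 15−7 = 8
LF_B = LS_E = 9; LS_B = 9−2 = 7
LF_A = LS_D = 11; LS_A = 11−11 = 0
Slack_C = LS_C − ES_C = 8 − 0 = 8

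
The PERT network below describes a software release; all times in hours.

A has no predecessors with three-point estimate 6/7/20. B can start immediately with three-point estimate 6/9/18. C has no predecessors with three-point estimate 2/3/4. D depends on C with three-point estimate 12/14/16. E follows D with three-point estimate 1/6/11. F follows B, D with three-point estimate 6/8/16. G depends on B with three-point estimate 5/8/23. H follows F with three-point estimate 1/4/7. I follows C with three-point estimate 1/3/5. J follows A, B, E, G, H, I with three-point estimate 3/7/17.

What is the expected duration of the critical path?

38 hours

te_A = (6 + 4·7 + 20)/6 = 54/6 = 9
te_B = (6 + 4·9 + 18)/6 = 60/6 = 10
te_C = (2 + 4·3 + 4)/6 = 18/6 = 3
te_D = (12 + 4·14 + 16)/6 = 84/6 = 14
te_E = (1 + 4·6 + 11)/6 = 36/6 = 6
te_F = (6 + 4·8 + 16)/6 = 54/6 = 9
te_G = (5 + 4·8 + 23)/6 = 60/6 = 10
te_H = (1 + 4·4 + 7)/6 = 24/6 = 4
te_I = (1 + 4·3 + 5)/6 = 18/6 = 3
te_J = (3 + 4·7 + 17)/6 = 48/6 = 8

Forward pass:
ES_A = 0; EF_A = 9
ES_B = 0; EF_B = 10
ES_C = 0; EF_C = 3
ES_D = 3; EF_D = 3+14 = 17
ES_E = 17; EF_E = 17+6 = 23
ES_F = max(EF_B=10, EF_D=17) = 17; EF_F = 17+9 = 26
ES_G = 10; EF_G = 10+10 = 20
ES_H = 26; EF_H = 26+4 = 30
ES_I = 3; EF_I = 3+3 = 6
ES_J = max(EF_A=9, EF_B=10, EF_E=23, EF_G=20, EF_H=30, EF_I=6) = 30; EF_J = 30+8 = 38
Expected project duration μ = 38 hours. Critical path: C → D → F → H → J.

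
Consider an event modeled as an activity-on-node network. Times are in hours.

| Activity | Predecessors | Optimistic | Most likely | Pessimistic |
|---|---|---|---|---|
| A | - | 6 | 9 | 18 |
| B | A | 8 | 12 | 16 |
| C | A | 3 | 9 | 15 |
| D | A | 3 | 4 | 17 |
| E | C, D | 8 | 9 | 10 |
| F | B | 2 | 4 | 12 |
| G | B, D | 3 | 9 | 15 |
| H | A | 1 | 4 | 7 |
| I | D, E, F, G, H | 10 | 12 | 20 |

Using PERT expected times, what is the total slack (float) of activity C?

te_A = (6 + 4·9 + 18)/6 = 60/6 = 10
te_B = (8 + 4·12 + 16)/6 = 72/6 = 12
te_C = (3 + 4·9 + 15)/6 = 54/6 = 9
te_D = (3 + 4·4 + 17)/6 = 36/6 = 6
te_E = (8 + 4·9 + 10)/6 = 54/6 = 9
te_F = (2 + 4·4 + 12)/6 = 30/6 = 5
te_G = (3 + 4·9 + 15)/6 = 54/6 = 9
te_H = (1 + 4·4 + 7)/6 = 24/6 = 4
te_I = (10 + 4·12 + 20)/6 = 78/6 = 13

Forward pass:
ES_A = 0; EF_A = 10
ES_B = 10; EF_B = 10+12 = 22
ES_C = 10; EF_C = 10+9 = 19
ES_D = 10; EF_D = 10+6 = 16
ES_E = max(EF_C=19, EF_D=16) = 19; EF_E = 19+9 = 28
ES_F = 22; EF_F = 22+5 = 27
ES_G = max(EF_B=22, EF_D=16) = 22; EF_G = 22+9 = 31
ES_H = 10; EF_H = 10+4 = 14
ES_I = max(EF_D=16, EF_E=28, EF_F=27, EF_G=31, EF_H=14) = 31; EF_I = 31+13 = 44
Expected project duration μ = 44 hours. Critical path: A → B → G → I.

Backward pass:
LF_I = 44; LS_I = 44−13 = 31
LF_H = LS_I = 31; LS_H = 31−4 = 27
LF_G = LS_I = 31; LS_G = 31−9 = 22
LF_F = LS_I = 31; LS_F = 31−5 = 26
LF_E = LS_I = 31; LS_E = 31−9 = 22
LF_D = min(LS_E=22, LS_G=22, LS_I=31) = 22; LS_D = 22−6 = 16
LF_C = LS_E = 22; LS_C = 22−9 = 13
LF_B = min(LS_F=26, LS_G=22) = 22; LS_B = 22−12 = 10
LF_A = min(LS_B=10, LS_C=13, LS_D=16, LS_H=27) = 10; LS_A = 10−10 = 0
Slack_C = LS_C − ES_C = 13 − 10 = 3

3 hours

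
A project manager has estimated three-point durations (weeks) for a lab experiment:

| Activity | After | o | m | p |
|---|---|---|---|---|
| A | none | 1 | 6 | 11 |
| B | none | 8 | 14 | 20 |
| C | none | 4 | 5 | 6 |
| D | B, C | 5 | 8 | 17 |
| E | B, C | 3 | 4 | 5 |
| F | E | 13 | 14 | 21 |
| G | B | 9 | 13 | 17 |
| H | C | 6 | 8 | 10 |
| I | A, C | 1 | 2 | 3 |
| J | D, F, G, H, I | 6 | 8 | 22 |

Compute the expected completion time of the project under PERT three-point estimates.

te_A = (1 + 4·6 + 11)/6 = 36/6 = 6
te_B = (8 + 4·14 + 20)/6 = 84/6 = 14
te_C = (4 + 4·5 + 6)/6 = 30/6 = 5
te_D = (5 + 4·8 + 17)/6 = 54/6 = 9
te_E = (3 + 4·4 + 5)/6 = 24/6 = 4
te_F = (13 + 4·14 + 21)/6 = 90/6 = 15
te_G = (9 + 4·13 + 17)/6 = 78/6 = 13
te_H = (6 + 4·8 + 10)/6 = 48/6 = 8
te_I = (1 + 4·2 + 3)/6 = 12/6 = 2
te_J = (6 + 4·8 + 22)/6 = 60/6 = 10

Forward pass:
ES_A = 0; EF_A = 6
ES_B = 0; EF_B = 14
ES_C = 0; EF_C = 5
ES_D = max(EF_B=14, EF_C=5) = 14; EF_D = 14+9 = 23
ES_E = max(EF_B=14, EF_C=5) = 14; EF_E = 14+4 = 18
ES_F = 18; EF_F = 18+15 = 33
ES_G = 14; EF_G = 14+13 = 27
ES_H = 5; EF_H = 5+8 = 13
ES_I = max(EF_A=6, EF_C=5) = 6; EF_I = 6+2 = 8
ES_J = max(EF_D=23, EF_F=33, EF_G=27, EF_H=13, EF_I=8) = 33; EF_J = 33+10 = 43
Expected project duration μ = 43 weeks. Critical path: B → E → F → J.

43 weeks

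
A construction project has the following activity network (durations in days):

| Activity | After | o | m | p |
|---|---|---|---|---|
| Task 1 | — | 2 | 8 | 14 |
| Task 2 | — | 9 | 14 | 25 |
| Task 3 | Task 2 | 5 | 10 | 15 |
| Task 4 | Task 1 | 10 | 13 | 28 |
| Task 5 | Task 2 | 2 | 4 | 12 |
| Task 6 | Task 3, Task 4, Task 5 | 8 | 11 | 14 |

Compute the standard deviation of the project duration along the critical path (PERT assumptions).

3.30 days

te_Task 1 = (2 + 4·8 + 14)/6 = 48/6 = 8; σ²_Task 1 = ((14−2)/6)² = 4.000
te_Task 2 = (9 + 4·14 + 25)/6 = 90/6 = 15; σ²_Task 2 = ((25−9)/6)² = 7.111
te_Task 3 = (5 + 4·10 + 15)/6 = 60/6 = 10; σ²_Task 3 = ((15−5)/6)² = 2.778
te_Task 4 = (10 + 4·13 + 28)/6 = 90/6 = 15; σ²_Task 4 = ((28−10)/6)² = 9.000
te_Task 5 = (2 + 4·4 + 12)/6 = 30/6 = 5; σ²_Task 5 = ((12−2)/6)² = 2.778
te_Task 6 = (8 + 4·11 + 14)/6 = 66/6 = 11; σ²_Task 6 = ((14−8)/6)² = 1.000

Forward pass:
ES_Task 1 = 0; EF_Task 1 = 8
ES_Task 2 = 0; EF_Task 2 = 15
ES_Task 3 = 15; EF_Task 3 = 15+10 = 25
ES_Task 4 = 8; EF_Task 4 = 8+15 = 23
ES_Task 5 = 15; EF_Task 5 = 15+5 = 20
ES_Task 6 = max(EF_Task 3=25, EF_Task 4=23, EF_Task 5=20) = 25; EF_Task 6 = 25+11 = 36
Expected project duration μ = 36 days. Critical path: Task 2 → Task 3 → Task 6.

Variance along critical path = 7.111 + 2.778 + 1.000 = 10.889
σ = √10.889 = 3.300 days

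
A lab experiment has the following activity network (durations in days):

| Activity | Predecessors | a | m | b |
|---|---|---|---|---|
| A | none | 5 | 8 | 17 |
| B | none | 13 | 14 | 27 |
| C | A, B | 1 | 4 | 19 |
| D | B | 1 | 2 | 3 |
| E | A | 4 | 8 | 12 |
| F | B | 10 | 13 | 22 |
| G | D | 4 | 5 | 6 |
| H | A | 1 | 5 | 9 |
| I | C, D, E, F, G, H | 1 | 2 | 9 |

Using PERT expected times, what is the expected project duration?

33 days

te_A = (5 + 4·8 + 17)/6 = 54/6 = 9
te_B = (13 + 4·14 + 27)/6 = 96/6 = 16
te_C = (1 + 4·4 + 19)/6 = 36/6 = 6
te_D = (1 + 4·2 + 3)/6 = 12/6 = 2
te_E = (4 + 4·8 + 12)/6 = 48/6 = 8
te_F = (10 + 4·13 + 22)/6 = 84/6 = 14
te_G = (4 + 4·5 + 6)/6 = 30/6 = 5
te_H = (1 + 4·5 + 9)/6 = 30/6 = 5
te_I = (1 + 4·2 + 9)/6 = 18/6 = 3

Forward pass:
ES_A = 0; EF_A = 9
ES_B = 0; EF_B = 16
ES_C = max(EF_A=9, EF_B=16) = 16; EF_C = 16+6 = 22
ES_D = 16; EF_D = 16+2 = 18
ES_E = 9; EF_E = 9+8 = 17
ES_F = 16; EF_F = 16+14 = 30
ES_G = 18; EF_G = 18+5 = 23
ES_H = 9; EF_H = 9+5 = 14
ES_I = max(EF_C=22, EF_D=18, EF_E=17, EF_F=30, EF_G=23, EF_H=14) = 30; EF_I = 30+3 = 33
Expected project duration μ = 33 days. Critical path: B → F → I.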